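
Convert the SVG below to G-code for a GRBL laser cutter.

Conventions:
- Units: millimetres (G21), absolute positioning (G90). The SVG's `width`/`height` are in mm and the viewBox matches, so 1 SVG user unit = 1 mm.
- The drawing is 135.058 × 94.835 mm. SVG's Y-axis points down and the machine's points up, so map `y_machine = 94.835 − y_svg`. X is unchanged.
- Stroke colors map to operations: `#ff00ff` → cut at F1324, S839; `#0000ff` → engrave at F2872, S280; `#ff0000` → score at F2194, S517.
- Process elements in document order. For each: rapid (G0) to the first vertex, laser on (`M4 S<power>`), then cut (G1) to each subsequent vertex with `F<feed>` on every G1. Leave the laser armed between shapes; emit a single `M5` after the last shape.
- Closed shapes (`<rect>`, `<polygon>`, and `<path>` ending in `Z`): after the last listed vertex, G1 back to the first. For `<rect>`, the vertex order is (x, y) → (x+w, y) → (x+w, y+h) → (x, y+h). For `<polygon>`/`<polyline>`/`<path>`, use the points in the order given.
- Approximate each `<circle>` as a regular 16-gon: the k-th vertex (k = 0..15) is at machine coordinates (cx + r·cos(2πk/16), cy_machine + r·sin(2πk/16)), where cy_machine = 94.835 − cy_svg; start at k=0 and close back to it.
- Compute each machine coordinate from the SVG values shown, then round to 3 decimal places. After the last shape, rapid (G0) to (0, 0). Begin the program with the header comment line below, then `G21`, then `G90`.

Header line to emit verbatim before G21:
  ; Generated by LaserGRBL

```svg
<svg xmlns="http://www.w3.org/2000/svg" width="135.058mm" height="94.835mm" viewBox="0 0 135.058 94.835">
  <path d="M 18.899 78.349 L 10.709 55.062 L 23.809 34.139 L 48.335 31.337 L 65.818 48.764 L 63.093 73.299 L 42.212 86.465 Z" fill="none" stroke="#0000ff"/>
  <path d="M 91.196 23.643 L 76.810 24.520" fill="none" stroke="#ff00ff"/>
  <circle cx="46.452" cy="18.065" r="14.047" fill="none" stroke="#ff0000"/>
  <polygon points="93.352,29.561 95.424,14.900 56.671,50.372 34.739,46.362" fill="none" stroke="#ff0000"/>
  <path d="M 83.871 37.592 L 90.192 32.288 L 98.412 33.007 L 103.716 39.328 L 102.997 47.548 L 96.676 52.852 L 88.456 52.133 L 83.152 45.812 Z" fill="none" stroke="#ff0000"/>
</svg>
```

Since the viewBox matches the mm dimensions, user units are millimetres directly. The only transform is the Y-flip y_m = 94.835 − y_svg.

Shape 1 is a regular polygon drawn with `<path>`. Its stroke #0000ff means engrave at S280, F2872. After flipping Y the toolpath is (18.899,16.486) → (10.709,39.773) → (23.809,60.696) → (48.335,63.498) → (65.818,46.071) → (63.093,21.536) → (42.212,8.370) → (18.899,16.486), returning to the start.

Shape 2 is a line segment drawn with `<path>`. Its stroke #ff00ff means cut at S839, F1324. After flipping Y the toolpath is (91.196,71.192) → (76.810,70.315).

Shape 3 is a circle drawn with `<circle>`. Its stroke #ff0000 means score at S517, F2194. After flipping Y the toolpath is (60.499,76.770) → (59.430,82.146) → (56.385,86.703) → (51.828,89.748) → (46.452,90.817) → (41.076,89.748) → (36.519,86.703) → (33.474,82.146) → (32.405,76.770) → (33.474,71.394) → (36.519,66.837) → (41.076,63.792) → (46.452,62.723) → (51.828,63.792) → (56.385,66.837) → (59.430,71.394) → (60.499,76.770), returning to the start.

Shape 4 is a closed polygon drawn with `<polygon>`. Its stroke #ff0000 means score at S517, F2194. After flipping Y the toolpath is (93.352,65.274) → (95.424,79.935) → (56.671,44.463) → (34.739,48.473) → (93.352,65.274), returning to the start.

Shape 5 is a regular polygon drawn with `<path>`. Its stroke #ff0000 means score at S517, F2194. After flipping Y the toolpath is (83.871,57.243) → (90.192,62.547) → (98.412,61.828) → (103.716,55.507) → (102.997,47.287) → (96.676,41.983) → (88.456,42.702) → (83.152,49.023) → (83.871,57.243), returning to the start.

; Generated by LaserGRBL
G21
G90
G0 X18.899 Y16.486
M4 S280
G1 X10.709 Y39.773 F2872
G1 X23.809 Y60.696 F2872
G1 X48.335 Y63.498 F2872
G1 X65.818 Y46.071 F2872
G1 X63.093 Y21.536 F2872
G1 X42.212 Y8.370 F2872
G1 X18.899 Y16.486 F2872
G0 X91.196 Y71.192
M4 S839
G1 X76.810 Y70.315 F1324
G0 X60.499 Y76.770
M4 S517
G1 X59.430 Y82.146 F2194
G1 X56.385 Y86.703 F2194
G1 X51.828 Y89.748 F2194
G1 X46.452 Y90.817 F2194
G1 X41.076 Y89.748 F2194
G1 X36.519 Y86.703 F2194
G1 X33.474 Y82.146 F2194
G1 X32.405 Y76.770 F2194
G1 X33.474 Y71.394 F2194
G1 X36.519 Y66.837 F2194
G1 X41.076 Y63.792 F2194
G1 X46.452 Y62.723 F2194
G1 X51.828 Y63.792 F2194
G1 X56.385 Y66.837 F2194
G1 X59.430 Y71.394 F2194
G1 X60.499 Y76.770 F2194
G0 X93.352 Y65.274
M4 S517
G1 X95.424 Y79.935 F2194
G1 X56.671 Y44.463 F2194
G1 X34.739 Y48.473 F2194
G1 X93.352 Y65.274 F2194
G0 X83.871 Y57.243
M4 S517
G1 X90.192 Y62.547 F2194
G1 X98.412 Y61.828 F2194
G1 X103.716 Y55.507 F2194
G1 X102.997 Y47.287 F2194
G1 X96.676 Y41.983 F2194
G1 X88.456 Y42.702 F2194
G1 X83.152 Y49.023 F2194
G1 X83.871 Y57.243 F2194
M5
G0 X0.000 Y0.000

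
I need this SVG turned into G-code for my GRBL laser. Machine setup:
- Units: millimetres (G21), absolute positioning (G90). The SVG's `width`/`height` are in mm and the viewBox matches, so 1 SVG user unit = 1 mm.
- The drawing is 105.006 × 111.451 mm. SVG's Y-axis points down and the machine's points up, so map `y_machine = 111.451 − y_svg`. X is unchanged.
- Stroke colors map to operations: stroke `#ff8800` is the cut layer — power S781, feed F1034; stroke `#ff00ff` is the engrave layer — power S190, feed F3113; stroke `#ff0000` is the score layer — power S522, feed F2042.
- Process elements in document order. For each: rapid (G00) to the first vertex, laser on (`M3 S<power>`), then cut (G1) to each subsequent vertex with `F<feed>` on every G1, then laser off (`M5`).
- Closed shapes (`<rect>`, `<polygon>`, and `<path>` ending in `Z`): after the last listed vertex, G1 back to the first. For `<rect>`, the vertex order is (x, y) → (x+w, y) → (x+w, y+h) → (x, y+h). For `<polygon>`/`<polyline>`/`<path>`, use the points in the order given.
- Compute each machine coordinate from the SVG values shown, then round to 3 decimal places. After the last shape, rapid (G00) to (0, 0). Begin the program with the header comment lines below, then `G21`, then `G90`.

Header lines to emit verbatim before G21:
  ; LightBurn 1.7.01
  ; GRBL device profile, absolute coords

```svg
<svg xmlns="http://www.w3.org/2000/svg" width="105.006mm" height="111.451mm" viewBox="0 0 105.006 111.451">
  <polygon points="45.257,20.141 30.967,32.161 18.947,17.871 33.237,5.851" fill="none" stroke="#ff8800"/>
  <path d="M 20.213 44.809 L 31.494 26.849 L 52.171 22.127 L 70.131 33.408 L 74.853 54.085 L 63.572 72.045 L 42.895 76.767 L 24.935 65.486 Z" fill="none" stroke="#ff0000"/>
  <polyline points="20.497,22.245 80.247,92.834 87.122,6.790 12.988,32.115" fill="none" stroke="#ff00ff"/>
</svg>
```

; LightBurn 1.7.01
; GRBL device profile, absolute coords
G21
G90
G00 X45.257 Y91.310
M3 S781
G1 X30.967 Y79.290 F1034
G1 X18.947 Y93.580 F1034
G1 X33.237 Y105.600 F1034
G1 X45.257 Y91.310 F1034
M5
G00 X20.213 Y66.642
M3 S522
G1 X31.494 Y84.602 F2042
G1 X52.171 Y89.324 F2042
G1 X70.131 Y78.043 F2042
G1 X74.853 Y57.366 F2042
G1 X63.572 Y39.406 F2042
G1 X42.895 Y34.684 F2042
G1 X24.935 Y45.965 F2042
G1 X20.213 Y66.642 F2042
M5
G00 X20.497 Y89.206
M3 S190
G1 X80.247 Y18.617 F3113
G1 X87.122 Y104.661 F3113
G1 X12.988 Y79.336 F3113
M5
G00 X0.000 Y0.000

Since the viewBox matches the mm dimensions, user units are millimetres directly. The only transform is the Y-flip y_m = 111.451 − y_svg.

Shape 1 is a regular polygon drawn with `<polygon>`. Its stroke #ff8800 means cut at S781, F1034. After flipping Y the toolpath is (45.257,91.310) → (30.967,79.290) → (18.947,93.580) → (33.237,105.600) → (45.257,91.310), returning to the start.

Shape 2 is a regular polygon drawn with `<path>`. Its stroke #ff0000 means score at S522, F2042. After flipping Y the toolpath is (20.213,66.642) → (31.494,84.602) → (52.171,89.324) → (70.131,78.043) → (74.853,57.366) → (63.572,39.406) → (42.895,34.684) → (24.935,45.965) → (20.213,66.642), returning to the start.

Shape 3 is a open polyline drawn with `<polyline>`. Its stroke #ff00ff means engrave at S190, F3113. After flipping Y the toolpath is (20.497,89.206) → (80.247,18.617) → (87.122,104.661) → (12.988,79.336).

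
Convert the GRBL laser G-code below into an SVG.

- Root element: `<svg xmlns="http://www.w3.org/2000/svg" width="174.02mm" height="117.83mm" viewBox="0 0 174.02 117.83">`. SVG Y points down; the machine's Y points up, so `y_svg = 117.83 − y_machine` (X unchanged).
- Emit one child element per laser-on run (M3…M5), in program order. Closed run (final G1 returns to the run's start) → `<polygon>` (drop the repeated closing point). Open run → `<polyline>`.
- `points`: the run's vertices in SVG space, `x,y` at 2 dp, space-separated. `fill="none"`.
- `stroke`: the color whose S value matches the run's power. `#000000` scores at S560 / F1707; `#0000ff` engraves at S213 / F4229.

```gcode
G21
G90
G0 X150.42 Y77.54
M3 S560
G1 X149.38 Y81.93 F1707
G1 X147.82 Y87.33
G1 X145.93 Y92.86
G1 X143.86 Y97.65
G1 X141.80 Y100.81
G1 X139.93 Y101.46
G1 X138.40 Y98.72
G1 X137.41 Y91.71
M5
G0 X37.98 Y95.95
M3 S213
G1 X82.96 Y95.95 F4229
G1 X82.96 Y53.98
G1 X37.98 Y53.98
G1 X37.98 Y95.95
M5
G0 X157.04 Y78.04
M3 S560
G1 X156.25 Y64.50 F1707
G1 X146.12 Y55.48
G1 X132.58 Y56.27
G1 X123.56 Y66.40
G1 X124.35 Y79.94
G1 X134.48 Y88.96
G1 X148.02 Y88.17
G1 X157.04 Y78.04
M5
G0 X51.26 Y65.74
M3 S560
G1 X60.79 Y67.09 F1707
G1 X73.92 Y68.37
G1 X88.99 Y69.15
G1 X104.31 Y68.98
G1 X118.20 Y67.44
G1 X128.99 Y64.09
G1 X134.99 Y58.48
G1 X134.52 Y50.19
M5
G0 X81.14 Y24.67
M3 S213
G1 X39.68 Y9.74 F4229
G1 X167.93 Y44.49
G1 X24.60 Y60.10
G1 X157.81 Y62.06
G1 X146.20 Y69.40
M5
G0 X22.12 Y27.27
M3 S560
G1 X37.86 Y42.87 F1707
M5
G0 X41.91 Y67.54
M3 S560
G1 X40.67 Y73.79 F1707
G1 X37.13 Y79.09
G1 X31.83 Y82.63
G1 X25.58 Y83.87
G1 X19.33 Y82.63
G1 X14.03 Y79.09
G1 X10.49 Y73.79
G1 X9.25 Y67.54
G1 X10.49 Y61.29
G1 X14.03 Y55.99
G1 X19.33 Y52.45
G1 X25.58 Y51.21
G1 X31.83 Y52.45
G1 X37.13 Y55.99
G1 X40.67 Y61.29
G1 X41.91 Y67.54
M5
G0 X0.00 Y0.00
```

<svg xmlns="http://www.w3.org/2000/svg" width="174.02mm" height="117.83mm" viewBox="0 0 174.02 117.83">
  <polyline points="150.42,40.29 149.38,35.90 147.82,30.50 145.93,24.97 143.86,20.18 141.80,17.02 139.93,16.37 138.40,19.11 137.41,26.12" fill="none" stroke="#000000"/>
  <polygon points="37.98,21.88 82.96,21.88 82.96,63.85 37.98,63.85" fill="none" stroke="#0000ff"/>
  <polygon points="157.04,39.79 156.25,53.33 146.12,62.35 132.58,61.56 123.56,51.43 124.35,37.89 134.48,28.87 148.02,29.66" fill="none" stroke="#000000"/>
  <polyline points="51.26,52.09 60.79,50.74 73.92,49.46 88.99,48.68 104.31,48.85 118.20,50.39 128.99,53.74 134.99,59.35 134.52,67.64" fill="none" stroke="#000000"/>
  <polyline points="81.14,93.16 39.68,108.09 167.93,73.34 24.60,57.73 157.81,55.77 146.20,48.43" fill="none" stroke="#0000ff"/>
  <polyline points="22.12,90.56 37.86,74.96" fill="none" stroke="#000000"/>
  <polygon points="41.91,50.29 40.67,44.04 37.13,38.74 31.83,35.20 25.58,33.96 19.33,35.20 14.03,38.74 10.49,44.04 9.25,50.29 10.49,56.54 14.03,61.84 19.33,65.38 25.58,66.62 31.83,65.38 37.13,61.84 40.67,56.54" fill="none" stroke="#000000"/>
</svg>

y_svg = 117.83 − y_m.

[1] S560→`#000000` (score); open run; points: 150.42,40.29 149.38,35.90 147.82,30.50 145.93,24.97 143.86,20.18 141.80,17.02 139.93,16.37 138.40,19.11 137.41,26.12

[2] S213→`#0000ff` (engrave); closed run; points: 37.98,21.88 82.96,21.88 82.96,63.85 37.98,63.85

[3] S560→`#000000` (score); closed run; points: 157.04,39.79 156.25,53.33 146.12,62.35 132.58,61.56 123.56,51.43 124.35,37.89 134.48,28.87 148.02,29.66

[4] S560→`#000000` (score); open run; points: 51.26,52.09 60.79,50.74 73.92,49.46 88.99,48.68 104.31,48.85 118.20,50.39 128.99,53.74 134.99,59.35 134.52,67.64

[5] S213→`#0000ff` (engrave); open run; points: 81.14,93.16 39.68,108.09 167.93,73.34 24.60,57.73 157.81,55.77 146.20,48.43

[6] S560→`#000000` (score); open run; points: 22.12,90.56 37.86,74.96

[7] S560→`#000000` (score); closed run; points: 41.91,50.29 40.67,44.04 37.13,38.74 31.83,35.20 25.58,33.96 19.33,35.20 14.03,38.74 10.49,44.04 9.25,50.29 10.49,56.54 14.03,61.84 19.33,65.38 25.58,66.62 31.83,65.38 37.13,61.84 40.67,56.54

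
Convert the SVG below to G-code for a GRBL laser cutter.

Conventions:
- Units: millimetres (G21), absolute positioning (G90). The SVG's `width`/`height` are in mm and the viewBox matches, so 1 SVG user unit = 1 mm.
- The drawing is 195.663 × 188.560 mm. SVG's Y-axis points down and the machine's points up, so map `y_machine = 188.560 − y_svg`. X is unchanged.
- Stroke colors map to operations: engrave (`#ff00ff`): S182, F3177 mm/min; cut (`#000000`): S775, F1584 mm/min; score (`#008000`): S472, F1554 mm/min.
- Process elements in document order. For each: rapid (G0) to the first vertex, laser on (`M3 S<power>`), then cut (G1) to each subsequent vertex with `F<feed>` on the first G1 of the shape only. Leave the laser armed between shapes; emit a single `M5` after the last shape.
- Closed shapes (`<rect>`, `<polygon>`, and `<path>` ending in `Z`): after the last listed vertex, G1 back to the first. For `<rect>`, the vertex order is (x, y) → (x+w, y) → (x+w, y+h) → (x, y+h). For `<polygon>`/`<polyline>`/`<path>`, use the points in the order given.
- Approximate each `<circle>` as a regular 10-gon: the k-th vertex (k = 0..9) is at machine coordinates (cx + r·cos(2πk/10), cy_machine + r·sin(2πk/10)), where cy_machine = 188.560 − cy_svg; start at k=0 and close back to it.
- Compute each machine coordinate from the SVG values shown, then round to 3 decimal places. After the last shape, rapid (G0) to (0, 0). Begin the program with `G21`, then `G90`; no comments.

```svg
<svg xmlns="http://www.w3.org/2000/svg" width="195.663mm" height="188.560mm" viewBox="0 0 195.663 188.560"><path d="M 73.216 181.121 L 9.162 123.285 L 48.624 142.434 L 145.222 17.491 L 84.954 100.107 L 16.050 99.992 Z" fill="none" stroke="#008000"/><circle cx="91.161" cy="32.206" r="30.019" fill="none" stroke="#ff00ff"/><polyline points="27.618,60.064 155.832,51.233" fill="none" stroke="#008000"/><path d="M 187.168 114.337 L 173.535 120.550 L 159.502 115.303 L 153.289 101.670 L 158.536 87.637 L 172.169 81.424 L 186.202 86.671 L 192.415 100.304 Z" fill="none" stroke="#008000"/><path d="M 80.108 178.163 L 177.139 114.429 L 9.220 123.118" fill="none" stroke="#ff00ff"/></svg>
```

viewBox `0 0 195.663 188.560` with mm width/height → 1 unit = 1 mm. Flip: y_m = 188.560 − y_svg.

**Shape 1** — `<path>` closed polygon, stroke `#008000` → score (S472, F1554). Machine vertices: (73.216,7.439) → (9.162,65.275) → (48.624,46.126) → (145.222,171.069) → (84.954,88.453) → (16.050,88.568) → (73.216,7.439). Closed: final G1 returns to the first vertex.

**Shape 2** — `<circle>` circle, stroke `#ff00ff` → engrave (S182, F3177). Machine vertices: (121.180,156.354) → (115.447,173.999) → (100.437,184.904) → (81.885,184.904) → (66.875,173.999) → (61.142,156.354) → (66.875,138.709) → (81.885,127.804) → (100.437,127.804) → (115.447,138.709) → (121.180,156.354). Closed: final G1 returns to the first vertex.

**Shape 3** — `<polyline>` line segment, stroke `#008000` → score (S472, F1554). Machine vertices: (27.618,128.496) → (155.832,137.327). Open path.

**Shape 4** — `<path>` regular polygon, stroke `#008000` → score (S472, F1554). Machine vertices: (187.168,74.223) → (173.535,68.010) → (159.502,73.257) → (153.289,86.890) → (158.536,100.923) → (172.169,107.136) → (186.202,101.889) → (192.415,88.256) → (187.168,74.223). Closed: final G1 returns to the first vertex.

**Shape 5** — `<path>` open polyline, stroke `#ff00ff` → engrave (S182, F3177). Machine vertices: (80.108,10.397) → (177.139,74.131) → (9.220,65.442). Open path.

G21
G90
G0 X73.216 Y7.439
M3 S472
G1 X9.162 Y65.275 F1554
G1 X48.624 Y46.126
G1 X145.222 Y171.069
G1 X84.954 Y88.453
G1 X16.050 Y88.568
G1 X73.216 Y7.439
G0 X121.180 Y156.354
M3 S182
G1 X115.447 Y173.999 F3177
G1 X100.437 Y184.904
G1 X81.885 Y184.904
G1 X66.875 Y173.999
G1 X61.142 Y156.354
G1 X66.875 Y138.709
G1 X81.885 Y127.804
G1 X100.437 Y127.804
G1 X115.447 Y138.709
G1 X121.180 Y156.354
G0 X27.618 Y128.496
M3 S472
G1 X155.832 Y137.327 F1554
G0 X187.168 Y74.223
M3 S472
G1 X173.535 Y68.010 F1554
G1 X159.502 Y73.257
G1 X153.289 Y86.890
G1 X158.536 Y100.923
G1 X172.169 Y107.136
G1 X186.202 Y101.889
G1 X192.415 Y88.256
G1 X187.168 Y74.223
G0 X80.108 Y10.397
M3 S182
G1 X177.139 Y74.131 F3177
G1 X9.220 Y65.442
M5
G0 X0.000 Y0.000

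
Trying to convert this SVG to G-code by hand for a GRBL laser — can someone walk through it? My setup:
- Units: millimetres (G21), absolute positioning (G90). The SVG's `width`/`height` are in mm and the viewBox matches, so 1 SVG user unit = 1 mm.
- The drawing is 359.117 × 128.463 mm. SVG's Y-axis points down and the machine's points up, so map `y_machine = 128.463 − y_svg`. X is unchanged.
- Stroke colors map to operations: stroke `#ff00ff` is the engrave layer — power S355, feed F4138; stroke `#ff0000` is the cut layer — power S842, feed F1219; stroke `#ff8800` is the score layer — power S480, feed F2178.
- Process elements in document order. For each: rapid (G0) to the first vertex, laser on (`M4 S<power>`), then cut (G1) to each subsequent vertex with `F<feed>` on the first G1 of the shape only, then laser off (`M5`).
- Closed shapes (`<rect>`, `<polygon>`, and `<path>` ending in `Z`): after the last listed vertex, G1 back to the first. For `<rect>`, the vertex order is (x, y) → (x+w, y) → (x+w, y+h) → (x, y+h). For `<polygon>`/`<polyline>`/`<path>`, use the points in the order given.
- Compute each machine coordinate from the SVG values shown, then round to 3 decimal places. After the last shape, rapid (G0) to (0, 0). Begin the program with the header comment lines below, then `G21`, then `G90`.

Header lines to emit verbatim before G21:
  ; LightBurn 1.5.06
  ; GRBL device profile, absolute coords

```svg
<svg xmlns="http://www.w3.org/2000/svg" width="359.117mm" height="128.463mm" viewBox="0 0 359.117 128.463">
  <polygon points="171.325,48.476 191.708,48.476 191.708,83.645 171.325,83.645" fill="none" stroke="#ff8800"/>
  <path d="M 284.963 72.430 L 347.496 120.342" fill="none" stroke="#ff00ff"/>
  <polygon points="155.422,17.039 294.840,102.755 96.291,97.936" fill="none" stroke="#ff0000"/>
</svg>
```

1 u = 1 mm; y_m = 128.463 − y.

[1] `<polygon>` rectangle, #ff8800→score S480 F2178: (171.325,79.987) → (191.708,79.987) → (191.708,44.818) → (171.325,44.818) → (171.325,79.987) (closed)

[2] `<path>` line segment, #ff00ff→engrave S355 F4138: (284.963,56.033) → (347.496,8.121)

[3] `<polygon>` closed polygon, #ff0000→cut S842 F1219: (155.422,111.424) → (294.840,25.708) → (96.291,30.527) → (155.422,111.424) (closed)

; LightBurn 1.5.06
; GRBL device profile, absolute coords
G21
G90
G0 X171.325 Y79.987
M4 S480
G1 X191.708 Y79.987 F2178
G1 X191.708 Y44.818
G1 X171.325 Y44.818
G1 X171.325 Y79.987
M5
G0 X284.963 Y56.033
M4 S355
G1 X347.496 Y8.121 F4138
M5
G0 X155.422 Y111.424
M4 S842
G1 X294.840 Y25.708 F1219
G1 X96.291 Y30.527
G1 X155.422 Y111.424
M5
G0 X0.000 Y0.000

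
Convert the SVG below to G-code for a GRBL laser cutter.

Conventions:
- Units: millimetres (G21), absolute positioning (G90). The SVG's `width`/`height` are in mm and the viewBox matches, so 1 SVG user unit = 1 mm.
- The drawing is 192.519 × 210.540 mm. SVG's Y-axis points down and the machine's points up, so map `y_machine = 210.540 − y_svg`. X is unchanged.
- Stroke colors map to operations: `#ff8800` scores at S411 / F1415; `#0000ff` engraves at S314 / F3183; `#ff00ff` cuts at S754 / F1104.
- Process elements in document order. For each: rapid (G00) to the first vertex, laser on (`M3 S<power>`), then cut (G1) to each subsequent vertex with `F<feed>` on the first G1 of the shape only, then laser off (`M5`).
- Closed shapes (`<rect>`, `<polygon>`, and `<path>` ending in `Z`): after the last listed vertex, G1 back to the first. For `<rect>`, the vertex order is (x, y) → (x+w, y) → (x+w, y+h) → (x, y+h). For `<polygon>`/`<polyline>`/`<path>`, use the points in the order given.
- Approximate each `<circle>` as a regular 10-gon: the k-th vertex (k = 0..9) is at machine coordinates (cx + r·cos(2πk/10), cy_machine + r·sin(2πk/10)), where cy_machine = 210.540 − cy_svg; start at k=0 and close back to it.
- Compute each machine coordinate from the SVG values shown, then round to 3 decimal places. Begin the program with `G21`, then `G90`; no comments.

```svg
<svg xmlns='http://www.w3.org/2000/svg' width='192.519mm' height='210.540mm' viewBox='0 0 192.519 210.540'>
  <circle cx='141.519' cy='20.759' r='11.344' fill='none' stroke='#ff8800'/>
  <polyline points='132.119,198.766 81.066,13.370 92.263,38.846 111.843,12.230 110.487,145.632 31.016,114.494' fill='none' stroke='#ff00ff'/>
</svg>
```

Since the viewBox matches the mm dimensions, user units are millimetres directly. The only transform is the Y-flip y_m = 210.540 − y_svg.

Shape 1 is a circle drawn with `<circle>`. Its stroke #ff8800 means score at S411, F1415. After flipping Y the toolpath is (152.863,189.781) → (150.696,196.449) → (145.024,200.570) → (138.014,200.570) → (132.342,196.449) → (130.175,189.781) → (132.342,183.113) → (138.014,178.992) → (145.024,178.992) → (150.696,183.113) → (152.863,189.781), returning to the start.

Shape 2 is a open polyline drawn with `<polyline>`. Its stroke #ff00ff means cut at S754, F1104. After flipping Y the toolpath is (132.119,11.774) → (81.066,197.170) → (92.263,171.694) → (111.843,198.310) → (110.487,64.908) → (31.016,96.046).

G21
G90
G00 X152.863 Y189.781
M3 S411
G1 X150.696 Y196.449 F1415
G1 X145.024 Y200.570
G1 X138.014 Y200.570
G1 X132.342 Y196.449
G1 X130.175 Y189.781
G1 X132.342 Y183.113
G1 X138.014 Y178.992
G1 X145.024 Y178.992
G1 X150.696 Y183.113
G1 X152.863 Y189.781
M5
G00 X132.119 Y11.774
M3 S754
G1 X81.066 Y197.170 F1104
G1 X92.263 Y171.694
G1 X111.843 Y198.310
G1 X110.487 Y64.908
G1 X31.016 Y96.046
M5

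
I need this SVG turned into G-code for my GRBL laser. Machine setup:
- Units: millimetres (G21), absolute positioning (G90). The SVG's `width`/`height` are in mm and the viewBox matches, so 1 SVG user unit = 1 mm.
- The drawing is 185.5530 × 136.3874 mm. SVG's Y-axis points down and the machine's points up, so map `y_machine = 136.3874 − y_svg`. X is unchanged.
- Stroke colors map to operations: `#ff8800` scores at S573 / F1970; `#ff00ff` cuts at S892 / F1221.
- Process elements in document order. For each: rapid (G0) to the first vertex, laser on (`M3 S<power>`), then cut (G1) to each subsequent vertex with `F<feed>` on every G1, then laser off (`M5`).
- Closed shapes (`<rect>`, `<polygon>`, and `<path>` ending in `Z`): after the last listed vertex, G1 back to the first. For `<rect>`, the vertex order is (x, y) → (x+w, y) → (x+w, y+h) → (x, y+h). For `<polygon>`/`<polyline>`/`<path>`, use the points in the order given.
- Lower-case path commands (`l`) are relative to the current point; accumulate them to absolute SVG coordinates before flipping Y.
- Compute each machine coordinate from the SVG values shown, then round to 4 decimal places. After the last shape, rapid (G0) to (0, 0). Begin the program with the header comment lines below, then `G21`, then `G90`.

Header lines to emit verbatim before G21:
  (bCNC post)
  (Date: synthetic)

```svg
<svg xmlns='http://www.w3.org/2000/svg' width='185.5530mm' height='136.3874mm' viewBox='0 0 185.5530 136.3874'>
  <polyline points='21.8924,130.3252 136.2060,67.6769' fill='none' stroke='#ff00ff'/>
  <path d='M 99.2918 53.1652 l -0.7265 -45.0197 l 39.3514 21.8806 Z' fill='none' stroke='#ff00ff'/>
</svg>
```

1 u = 1 mm; y_m = 136.3874 − y.

[1] `<polyline>` line segment, #ff00ff→cut S892 F1221: (21.8924,6.0622) → (136.2060,68.7105)

[2] `<path>` regular polygon, #ff00ff→cut S892 F1221: (99.2918,83.2222) → (98.5653,128.2419) → (137.9167,106.3613) → (99.2918,83.2222) (closed)

(bCNC post)
(Date: synthetic)
G21
G90
G0 X21.8924 Y6.0622
M3 S892
G1 X136.2060 Y68.7105 F1221
M5
G0 X99.2918 Y83.2222
M3 S892
G1 X98.5653 Y128.2419 F1221
G1 X137.9167 Y106.3613 F1221
G1 X99.2918 Y83.2222 F1221
M5
G0 X0.0000 Y0.0000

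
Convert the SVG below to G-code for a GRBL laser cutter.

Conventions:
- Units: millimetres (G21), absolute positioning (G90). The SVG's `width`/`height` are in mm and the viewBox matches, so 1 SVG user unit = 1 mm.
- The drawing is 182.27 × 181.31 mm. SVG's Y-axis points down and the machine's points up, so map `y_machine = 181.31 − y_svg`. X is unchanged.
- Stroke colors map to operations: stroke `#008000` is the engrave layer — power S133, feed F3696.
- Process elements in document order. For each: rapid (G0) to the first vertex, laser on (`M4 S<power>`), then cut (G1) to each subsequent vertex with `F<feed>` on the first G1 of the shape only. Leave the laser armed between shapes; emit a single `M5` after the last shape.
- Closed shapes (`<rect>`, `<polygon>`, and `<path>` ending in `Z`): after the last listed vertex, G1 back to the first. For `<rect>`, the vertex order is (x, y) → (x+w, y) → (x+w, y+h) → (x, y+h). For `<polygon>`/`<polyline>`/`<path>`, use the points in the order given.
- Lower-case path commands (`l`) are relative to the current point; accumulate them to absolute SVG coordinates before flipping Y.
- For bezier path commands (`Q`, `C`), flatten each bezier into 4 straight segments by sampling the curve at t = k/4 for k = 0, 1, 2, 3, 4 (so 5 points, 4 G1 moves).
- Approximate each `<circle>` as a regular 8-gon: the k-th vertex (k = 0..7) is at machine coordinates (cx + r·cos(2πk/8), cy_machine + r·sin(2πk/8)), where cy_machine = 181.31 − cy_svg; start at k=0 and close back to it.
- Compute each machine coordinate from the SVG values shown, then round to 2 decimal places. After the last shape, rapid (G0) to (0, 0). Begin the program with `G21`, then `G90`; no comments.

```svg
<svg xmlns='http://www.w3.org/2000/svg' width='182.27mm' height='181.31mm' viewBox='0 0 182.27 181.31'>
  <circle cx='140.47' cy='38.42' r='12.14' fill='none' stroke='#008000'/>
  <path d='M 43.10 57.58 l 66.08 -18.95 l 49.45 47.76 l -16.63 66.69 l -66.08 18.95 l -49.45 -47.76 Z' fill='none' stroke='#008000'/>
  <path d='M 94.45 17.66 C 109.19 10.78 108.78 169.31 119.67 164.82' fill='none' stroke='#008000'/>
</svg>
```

Since the viewBox matches the mm dimensions, user units are millimetres directly. The only transform is the Y-flip y_m = 181.31 − y_svg.

Shape 1 is a circle drawn with `<circle>`. Its stroke #008000 means engrave at S133, F3696. After flipping Y the toolpath is (152.61,142.89) → (149.05,151.47) → (140.47,155.03) → (131.89,151.47) → (128.33,142.89) → (131.89,134.31) → (140.47,130.75) → (149.05,134.31) → (152.61,142.89), returning to the start.

Shape 2 is a regular polygon drawn with `<path>`. Its stroke #008000 means engrave at S133, F3696. After flipping Y the toolpath is (43.10,123.73) → (109.18,142.68) → (158.63,94.92) → (142.00,28.23) → (75.92,9.28) → (26.47,57.04) → (43.10,123.73), returning to the start.

Shape 3 is a cubic bezier drawn with `<path>`. Its stroke #008000 means engrave at S133, F3696. After flipping Y the toolpath is (94.45,163.65) → (103.08,142.93) → (108.50,90.97) → (113.21,38.56) → (119.67,16.49).

G21
G90
G0 X152.61 Y142.89
M4 S133
G1 X149.05 Y151.47 F3696
G1 X140.47 Y155.03
G1 X131.89 Y151.47
G1 X128.33 Y142.89
G1 X131.89 Y134.31
G1 X140.47 Y130.75
G1 X149.05 Y134.31
G1 X152.61 Y142.89
G0 X43.10 Y123.73
M4 S133
G1 X109.18 Y142.68 F3696
G1 X158.63 Y94.92
G1 X142.00 Y28.23
G1 X75.92 Y9.28
G1 X26.47 Y57.04
G1 X43.10 Y123.73
G0 X94.45 Y163.65
M4 S133
G1 X103.08 Y142.93 F3696
G1 X108.50 Y90.97
G1 X113.21 Y38.56
G1 X119.67 Y16.49
M5
G0 X0.00 Y0.00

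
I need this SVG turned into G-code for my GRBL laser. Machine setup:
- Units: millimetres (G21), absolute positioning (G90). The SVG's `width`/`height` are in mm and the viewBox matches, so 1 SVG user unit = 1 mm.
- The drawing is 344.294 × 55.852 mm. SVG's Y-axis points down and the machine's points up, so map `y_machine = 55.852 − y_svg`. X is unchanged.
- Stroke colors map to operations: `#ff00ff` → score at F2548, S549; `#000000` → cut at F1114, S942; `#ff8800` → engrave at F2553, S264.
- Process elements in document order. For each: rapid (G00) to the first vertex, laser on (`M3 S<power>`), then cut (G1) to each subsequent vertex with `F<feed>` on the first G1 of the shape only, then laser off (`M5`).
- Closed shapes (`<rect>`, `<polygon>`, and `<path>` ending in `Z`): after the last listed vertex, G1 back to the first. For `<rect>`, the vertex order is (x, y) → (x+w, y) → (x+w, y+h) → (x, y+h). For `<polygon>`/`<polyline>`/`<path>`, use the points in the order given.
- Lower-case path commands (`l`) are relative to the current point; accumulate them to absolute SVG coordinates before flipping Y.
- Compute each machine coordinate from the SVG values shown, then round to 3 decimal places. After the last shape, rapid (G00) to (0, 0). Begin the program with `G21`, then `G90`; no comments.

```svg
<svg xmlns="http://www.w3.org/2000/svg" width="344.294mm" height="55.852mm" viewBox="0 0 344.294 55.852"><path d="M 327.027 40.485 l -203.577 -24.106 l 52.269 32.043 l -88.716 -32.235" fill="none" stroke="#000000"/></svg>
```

Since the viewBox matches the mm dimensions, user units are millimetres directly. The only transform is the Y-flip y_m = 55.852 − y_svg.

Shape 1 is a open polyline drawn with `<path>`. Its stroke #000000 means cut at S942, F1114. After flipping Y the toolpath is (327.027,15.367) → (123.450,39.473) → (175.719,7.430) → (87.003,39.665).

G21
G90
G00 X327.027 Y15.367
M3 S942
G1 X123.450 Y39.473 F1114
G1 X175.719 Y7.430
G1 X87.003 Y39.665
M5
G00 X0.000 Y0.000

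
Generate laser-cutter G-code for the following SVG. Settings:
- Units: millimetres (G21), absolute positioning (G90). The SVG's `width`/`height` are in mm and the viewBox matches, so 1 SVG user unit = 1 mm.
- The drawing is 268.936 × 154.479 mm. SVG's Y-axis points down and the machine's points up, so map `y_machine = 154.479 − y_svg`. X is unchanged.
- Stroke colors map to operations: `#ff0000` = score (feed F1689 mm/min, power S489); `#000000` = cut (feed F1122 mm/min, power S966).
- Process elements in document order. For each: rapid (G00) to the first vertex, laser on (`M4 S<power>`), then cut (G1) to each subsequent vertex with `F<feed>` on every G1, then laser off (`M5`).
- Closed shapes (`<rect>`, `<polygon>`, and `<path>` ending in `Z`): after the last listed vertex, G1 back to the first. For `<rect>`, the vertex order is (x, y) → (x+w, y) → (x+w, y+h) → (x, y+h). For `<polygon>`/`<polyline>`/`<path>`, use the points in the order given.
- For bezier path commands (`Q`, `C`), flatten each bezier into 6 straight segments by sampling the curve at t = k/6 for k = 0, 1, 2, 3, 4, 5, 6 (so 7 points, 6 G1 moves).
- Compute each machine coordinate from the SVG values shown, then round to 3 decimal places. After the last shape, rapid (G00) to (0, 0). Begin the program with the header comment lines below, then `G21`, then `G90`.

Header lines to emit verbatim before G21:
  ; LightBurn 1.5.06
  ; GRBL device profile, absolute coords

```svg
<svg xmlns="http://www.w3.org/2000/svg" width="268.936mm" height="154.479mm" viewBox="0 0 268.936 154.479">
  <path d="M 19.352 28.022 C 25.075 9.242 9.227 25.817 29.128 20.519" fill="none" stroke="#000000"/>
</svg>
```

Since the viewBox matches the mm dimensions, user units are millimetres directly. The only transform is the Y-flip y_m = 154.479 − y_svg.

Shape 1 is a cubic bezier drawn with `<path>`. Its stroke #000000 means cut at S966, F1122. After flipping Y the toolpath is (19.352,126.457) → (20.681,133.166) → (20.008,135.572) → (18.923,135.264) → (19.020,133.833) → (21.891,132.869) → (29.128,133.960).

; LightBurn 1.5.06
; GRBL device profile, absolute coords
G21
G90
G00 X19.352 Y126.457
M4 S966
G1 X20.681 Y133.166 F1122
G1 X20.008 Y135.572 F1122
G1 X18.923 Y135.264 F1122
G1 X19.020 Y133.833 F1122
G1 X21.891 Y132.869 F1122
G1 X29.128 Y133.960 F1122
M5
G00 X0.000 Y0.000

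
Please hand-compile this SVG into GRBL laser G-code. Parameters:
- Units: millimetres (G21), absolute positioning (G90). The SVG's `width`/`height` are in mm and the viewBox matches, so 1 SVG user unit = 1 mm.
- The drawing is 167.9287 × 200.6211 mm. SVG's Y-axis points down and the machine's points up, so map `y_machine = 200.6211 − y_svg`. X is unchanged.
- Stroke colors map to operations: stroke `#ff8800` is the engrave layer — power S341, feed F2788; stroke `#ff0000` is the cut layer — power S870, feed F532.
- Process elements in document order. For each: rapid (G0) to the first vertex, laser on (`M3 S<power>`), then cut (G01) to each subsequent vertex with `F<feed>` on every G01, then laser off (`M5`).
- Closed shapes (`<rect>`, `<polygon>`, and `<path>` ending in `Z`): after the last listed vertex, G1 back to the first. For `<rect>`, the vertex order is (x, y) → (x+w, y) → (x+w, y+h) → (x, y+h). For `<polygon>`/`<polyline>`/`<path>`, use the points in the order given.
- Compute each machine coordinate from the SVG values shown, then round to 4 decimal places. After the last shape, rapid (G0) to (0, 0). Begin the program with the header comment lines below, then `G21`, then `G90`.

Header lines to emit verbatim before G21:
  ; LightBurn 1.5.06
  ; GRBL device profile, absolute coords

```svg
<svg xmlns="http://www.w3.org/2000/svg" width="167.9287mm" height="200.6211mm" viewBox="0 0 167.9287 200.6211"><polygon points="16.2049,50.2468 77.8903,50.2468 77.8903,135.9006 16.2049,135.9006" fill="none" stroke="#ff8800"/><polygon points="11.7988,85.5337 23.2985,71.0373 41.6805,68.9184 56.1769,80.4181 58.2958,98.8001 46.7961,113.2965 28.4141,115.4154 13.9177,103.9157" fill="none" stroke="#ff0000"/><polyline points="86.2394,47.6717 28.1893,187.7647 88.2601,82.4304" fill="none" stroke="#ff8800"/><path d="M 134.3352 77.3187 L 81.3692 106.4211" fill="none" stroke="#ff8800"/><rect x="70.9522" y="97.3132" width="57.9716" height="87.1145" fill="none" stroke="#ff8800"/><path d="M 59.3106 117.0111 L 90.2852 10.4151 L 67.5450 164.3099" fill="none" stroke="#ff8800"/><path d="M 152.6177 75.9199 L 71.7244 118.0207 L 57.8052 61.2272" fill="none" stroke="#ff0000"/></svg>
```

viewBox `0 0 167.9287 200.6211` with mm width/height → 1 unit = 1 mm. Flip: y_m = 200.6211 − y_svg.

**Shape 1** — `<polygon>` rectangle, stroke `#ff8800` → engrave (S341, F2788). Machine vertices: (16.2049,150.3743) → (77.8903,150.3743) → (77.8903,64.7205) → (16.2049,64.7205) → (16.2049,150.3743). Closed: final G1 returns to the first vertex.

**Shape 2** — `<polygon>` regular polygon, stroke `#ff0000` → cut (S870, F532). Machine vertices: (11.7988,115.0874) → (23.2985,129.5838) → (41.6805,131.7027) → (56.1769,120.2030) → (58.2958,101.8210) → (46.7961,87.3246) → (28.4141,85.2057) → (13.9177,96.7054) → (11.7988,115.0874). Closed: final G1 returns to the first vertex.

**Shape 3** — `<polyline>` open polyline, stroke `#ff8800` → engrave (S341, F2788). Machine vertices: (86.2394,152.9494) → (28.1893,12.8564) → (88.2601,118.1907). Open path.

**Shape 4** — `<path>` line segment, stroke `#ff8800` → engrave (S341, F2788). Machine vertices: (134.3352,123.3024) → (81.3692,94.2000). Open path.

**Shape 5** — `<rect>` rectangle, stroke `#ff8800` → engrave (S341, F2788). Machine vertices: (70.9522,103.3079) → (128.9238,103.3079) → (128.9238,16.1934) → (70.9522,16.1934) → (70.9522,103.3079). Closed: final G1 returns to the first vertex.

**Shape 6** — `<path>` open polyline, stroke `#ff8800` → engrave (S341, F2788). Machine vertices: (59.3106,83.6100) → (90.2852,190.2060) → (67.5450,36.3112). Open path.

**Shape 7** — `<path>` open polyline, stroke `#ff0000` → cut (S870, F532). Machine vertices: (152.6177,124.7012) → (71.7244,82.6004) → (57.8052,139.3939). Open path.

; LightBurn 1.5.06
; GRBL device profile, absolute coords
G21
G90
G0 X16.2049 Y150.3743
M3 S341
G01 X77.8903 Y150.3743 F2788
G01 X77.8903 Y64.7205 F2788
G01 X16.2049 Y64.7205 F2788
G01 X16.2049 Y150.3743 F2788
M5
G0 X11.7988 Y115.0874
M3 S870
G01 X23.2985 Y129.5838 F532
G01 X41.6805 Y131.7027 F532
G01 X56.1769 Y120.2030 F532
G01 X58.2958 Y101.8210 F532
G01 X46.7961 Y87.3246 F532
G01 X28.4141 Y85.2057 F532
G01 X13.9177 Y96.7054 F532
G01 X11.7988 Y115.0874 F532
M5
G0 X86.2394 Y152.9494
M3 S341
G01 X28.1893 Y12.8564 F2788
G01 X88.2601 Y118.1907 F2788
M5
G0 X134.3352 Y123.3024
M3 S341
G01 X81.3692 Y94.2000 F2788
M5
G0 X70.9522 Y103.3079
M3 S341
G01 X128.9238 Y103.3079 F2788
G01 X128.9238 Y16.1934 F2788
G01 X70.9522 Y16.1934 F2788
G01 X70.9522 Y103.3079 F2788
M5
G0 X59.3106 Y83.6100
M3 S341
G01 X90.2852 Y190.2060 F2788
G01 X67.5450 Y36.3112 F2788
M5
G0 X152.6177 Y124.7012
M3 S870
G01 X71.7244 Y82.6004 F532
G01 X57.8052 Y139.3939 F532
M5
G0 X0.0000 Y0.0000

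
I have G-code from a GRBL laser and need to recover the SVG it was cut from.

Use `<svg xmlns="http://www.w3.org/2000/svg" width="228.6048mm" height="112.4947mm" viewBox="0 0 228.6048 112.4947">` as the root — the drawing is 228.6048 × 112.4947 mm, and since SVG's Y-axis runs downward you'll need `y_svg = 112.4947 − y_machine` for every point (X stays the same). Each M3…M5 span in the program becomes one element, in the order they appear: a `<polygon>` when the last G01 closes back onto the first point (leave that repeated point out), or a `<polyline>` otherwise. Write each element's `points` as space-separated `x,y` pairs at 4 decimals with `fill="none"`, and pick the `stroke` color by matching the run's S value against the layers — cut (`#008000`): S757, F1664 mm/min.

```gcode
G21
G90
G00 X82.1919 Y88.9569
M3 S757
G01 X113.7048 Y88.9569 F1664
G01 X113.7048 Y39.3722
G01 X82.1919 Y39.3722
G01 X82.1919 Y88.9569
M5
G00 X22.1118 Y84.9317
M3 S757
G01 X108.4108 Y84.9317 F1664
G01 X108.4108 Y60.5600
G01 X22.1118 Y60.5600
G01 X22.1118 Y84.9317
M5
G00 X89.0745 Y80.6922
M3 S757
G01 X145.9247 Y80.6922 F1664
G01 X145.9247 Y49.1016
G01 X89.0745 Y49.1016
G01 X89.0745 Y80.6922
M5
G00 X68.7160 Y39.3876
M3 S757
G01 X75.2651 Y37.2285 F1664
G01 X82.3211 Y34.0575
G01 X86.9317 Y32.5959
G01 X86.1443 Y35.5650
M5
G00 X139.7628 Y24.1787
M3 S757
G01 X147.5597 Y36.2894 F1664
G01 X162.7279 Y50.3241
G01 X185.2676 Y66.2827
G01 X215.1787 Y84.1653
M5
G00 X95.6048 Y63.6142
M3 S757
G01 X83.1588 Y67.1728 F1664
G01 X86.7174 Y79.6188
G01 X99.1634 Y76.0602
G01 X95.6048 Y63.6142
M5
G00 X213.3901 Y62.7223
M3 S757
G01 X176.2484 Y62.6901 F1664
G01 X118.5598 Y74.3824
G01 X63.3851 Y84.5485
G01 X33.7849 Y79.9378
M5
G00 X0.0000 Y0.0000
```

<svg xmlns="http://www.w3.org/2000/svg" width="228.6048mm" height="112.4947mm" viewBox="0 0 228.6048 112.4947">
  <polygon points="82.1919,23.5378 113.7048,23.5378 113.7048,73.1225 82.1919,73.1225" fill="none" stroke="#008000"/>
  <polygon points="22.1118,27.5630 108.4108,27.5630 108.4108,51.9347 22.1118,51.9347" fill="none" stroke="#008000"/>
  <polygon points="89.0745,31.8025 145.9247,31.8025 145.9247,63.3931 89.0745,63.3931" fill="none" stroke="#008000"/>
  <polyline points="68.7160,73.1071 75.2651,75.2662 82.3211,78.4372 86.9317,79.8988 86.1443,76.9297" fill="none" stroke="#008000"/>
  <polyline points="139.7628,88.3160 147.5597,76.2053 162.7279,62.1706 185.2676,46.2120 215.1787,28.3294" fill="none" stroke="#008000"/>
  <polygon points="95.6048,48.8805 83.1588,45.3219 86.7174,32.8759 99.1634,36.4345" fill="none" stroke="#008000"/>
  <polyline points="213.3901,49.7724 176.2484,49.8046 118.5598,38.1123 63.3851,27.9462 33.7849,32.5569" fill="none" stroke="#008000"/>
</svg>

Machine Y-up, SVG Y-down with viewBox height 112.4947, so y_svg = 112.4947 − y_machine; X carries over. Every run uses S757, so all elements get stroke `#008000` (cut).

Run 1: The run returns to its start, so emit a `<polygon>` with points (Y-flipped): 82.1919,23.5378 113.7048,23.5378 113.7048,73.1225 82.1919,73.1225.

Run 2: The run returns to its start, so emit a `<polygon>` with points (Y-flipped): 22.1118,27.5630 108.4108,27.5630 108.4108,51.9347 22.1118,51.9347.

Run 3: The run returns to its start, so emit a `<polygon>` with points (Y-flipped): 89.0745,31.8025 145.9247,31.8025 145.9247,63.3931 89.0745,63.3931.

Run 4: The run is open, so emit a `<polyline>` with points (Y-flipped): 68.7160,73.1071 75.2651,75.2662 82.3211,78.4372 86.9317,79.8988 86.1443,76.9297.

Run 5: The run is open, so emit a `<polyline>` with points (Y-flipped): 139.7628,88.3160 147.5597,76.2053 162.7279,62.1706 185.2676,46.2120 215.1787,28.3294.

Run 6: The run returns to its start, so emit a `<polygon>` with points (Y-flipped): 95.6048,48.8805 83.1588,45.3219 86.7174,32.8759 99.1634,36.4345.

Run 7: The run is open, so emit a `<polyline>` with points (Y-flipped): 213.3901,49.7724 176.2484,49.8046 118.5598,38.1123 63.3851,27.9462 33.7849,32.5569.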